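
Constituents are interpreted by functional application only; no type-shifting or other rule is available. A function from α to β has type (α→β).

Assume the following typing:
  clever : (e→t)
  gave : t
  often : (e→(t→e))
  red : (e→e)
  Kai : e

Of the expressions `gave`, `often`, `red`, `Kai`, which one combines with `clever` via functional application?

Kai

gave : t — neither side's domain matches the other.
often : (e→(t→e)) — neither side's domain matches the other.
red : (e→e) — neither side's domain matches the other.
Kai — combines: clever : (e→t) takes Kai : e as argument, giving t.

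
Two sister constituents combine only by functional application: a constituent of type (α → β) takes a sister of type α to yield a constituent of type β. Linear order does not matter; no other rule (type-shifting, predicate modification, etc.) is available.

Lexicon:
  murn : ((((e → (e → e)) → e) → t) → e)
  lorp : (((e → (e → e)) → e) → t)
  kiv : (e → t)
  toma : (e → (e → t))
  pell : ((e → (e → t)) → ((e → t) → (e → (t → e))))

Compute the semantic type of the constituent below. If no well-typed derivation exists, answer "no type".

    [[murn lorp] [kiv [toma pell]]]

(t → e)

[murn lorp]: ((((e → (e → e)) → e) → t) → e) applied to (((e → (e → e)) → e) → t) yields e.
[toma pell]: ((e → (e → t)) → ((e → t) → (e → (t → e)))) applied to (e → (e → t)) yields ((e → t) → (e → (t → e))).
[kiv [toma pell]]: ((e → t) → (e → (t → e))) applied to (e → t) yields (e → (t → e)).
[[murn lorp] [kiv [toma pell]]]: (e → (t → e)) applied to e yields (t → e).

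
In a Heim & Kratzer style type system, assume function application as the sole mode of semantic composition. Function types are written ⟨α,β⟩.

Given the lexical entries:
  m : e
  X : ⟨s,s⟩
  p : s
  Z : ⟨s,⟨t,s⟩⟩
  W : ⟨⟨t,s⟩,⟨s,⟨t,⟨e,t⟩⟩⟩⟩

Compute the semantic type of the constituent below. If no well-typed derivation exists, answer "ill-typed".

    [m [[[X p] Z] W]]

ill-typed

[X p]: functor X : ⟨s,s⟩, argument p : s; result s.
[[X p] Z]: functor Z : ⟨s,⟨t,s⟩⟩, argument [X p] : s; result ⟨t,s⟩.
[[[X p] Z] W]: functor W : ⟨⟨t,s⟩,⟨s,⟨t,⟨e,t⟩⟩⟩⟩, argument [[X p] Z] : ⟨t,s⟩; result ⟨s,⟨t,⟨e,t⟩⟩⟩.
At [m [[[X p] Z] W]]: neither e nor ⟨s,⟨t,⟨e,t⟩⟩⟩ can take the other as argument; the node is ill-typed.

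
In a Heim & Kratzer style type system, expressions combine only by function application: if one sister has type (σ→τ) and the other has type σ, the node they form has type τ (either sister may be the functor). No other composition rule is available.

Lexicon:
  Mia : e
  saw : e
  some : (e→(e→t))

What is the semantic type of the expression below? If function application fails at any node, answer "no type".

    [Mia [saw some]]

t

[saw some]: (e→(e→t)) applied to e yields (e→t).
[Mia [saw some]]: (e→t) applied to e yields t.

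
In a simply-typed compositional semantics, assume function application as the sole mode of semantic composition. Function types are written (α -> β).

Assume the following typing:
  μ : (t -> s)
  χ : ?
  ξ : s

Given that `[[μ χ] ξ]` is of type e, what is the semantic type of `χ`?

[[μ χ] ξ] must have type e. The sister ξ has type s; that is not a function onto e, so [μ χ] must be the functor, of type (s -> e).
[μ χ] must have type (s -> e). The sister μ has type (t -> s); that is not a function onto (s -> e), so χ must be the functor, of type ((t -> s) -> (s -> e)).

((t -> s) -> (s -> e))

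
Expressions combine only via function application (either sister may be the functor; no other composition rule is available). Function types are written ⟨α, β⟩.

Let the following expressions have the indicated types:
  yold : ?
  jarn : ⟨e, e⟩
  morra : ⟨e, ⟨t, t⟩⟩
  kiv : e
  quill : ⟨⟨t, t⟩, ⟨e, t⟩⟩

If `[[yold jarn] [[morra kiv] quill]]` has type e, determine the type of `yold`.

At [[yold jarn] [[morra kiv] quill]] (required: e): [[morra kiv] quill] is ⟨e, t⟩, which is not a function with range e; hence [yold jarn] is the functor — type ⟨⟨e, t⟩, e⟩.
At [yold jarn] (required: ⟨⟨e, t⟩, e⟩): jarn is ⟨e, e⟩, which is not a function with range ⟨⟨e, t⟩, e⟩; hence yold is the functor — type ⟨⟨e, e⟩, ⟨⟨e, t⟩, e⟩⟩.

⟨⟨e, e⟩, ⟨⟨e, t⟩, e⟩⟩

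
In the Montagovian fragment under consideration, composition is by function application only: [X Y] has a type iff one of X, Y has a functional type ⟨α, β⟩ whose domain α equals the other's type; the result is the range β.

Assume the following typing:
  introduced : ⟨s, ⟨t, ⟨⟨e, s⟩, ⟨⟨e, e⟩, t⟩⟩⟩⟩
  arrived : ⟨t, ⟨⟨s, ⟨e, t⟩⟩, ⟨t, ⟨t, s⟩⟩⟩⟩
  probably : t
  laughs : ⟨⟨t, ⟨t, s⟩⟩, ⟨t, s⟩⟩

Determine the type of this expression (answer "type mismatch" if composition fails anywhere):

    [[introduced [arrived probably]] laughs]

type mismatch

At [arrived probably], arrived : ⟨t, ⟨⟨s, ⟨e, t⟩⟩, ⟨t, ⟨t, s⟩⟩⟩⟩ takes probably : t, giving ⟨⟨s, ⟨e, t⟩⟩, ⟨t, ⟨t, s⟩⟩⟩.
At [introduced [arrived probably]]: neither ⟨s, ⟨t, ⟨⟨e, s⟩, ⟨⟨e, e⟩, t⟩⟩⟩⟩ nor ⟨⟨s, ⟨e, t⟩⟩, ⟨t, ⟨t, s⟩⟩⟩ can take the other as argument; the node is ill-typed.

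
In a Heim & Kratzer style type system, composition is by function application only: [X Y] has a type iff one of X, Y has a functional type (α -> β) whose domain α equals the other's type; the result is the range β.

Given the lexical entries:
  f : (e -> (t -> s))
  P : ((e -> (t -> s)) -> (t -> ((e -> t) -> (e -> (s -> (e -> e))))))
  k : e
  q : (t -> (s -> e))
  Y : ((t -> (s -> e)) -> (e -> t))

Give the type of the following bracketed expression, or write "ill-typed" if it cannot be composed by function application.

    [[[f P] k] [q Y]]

[f P] — P of type ((e -> (t -> s)) -> (t -> ((e -> t) -> (e -> (s -> (e -> e)))))) combines with f of type (e -> (t -> s)): type (t -> ((e -> t) -> (e -> (s -> (e -> e))))).
[[f P] k]: (t -> ((e -> t) -> (e -> (s -> (e -> e))))) and e cannot combine by function application — type clash.

ill-typed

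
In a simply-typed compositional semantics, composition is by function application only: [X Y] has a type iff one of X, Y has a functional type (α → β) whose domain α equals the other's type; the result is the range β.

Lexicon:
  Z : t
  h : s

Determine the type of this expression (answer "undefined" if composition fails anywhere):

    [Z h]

undefined

[Z h]: t and s cannot combine by function application — type clash.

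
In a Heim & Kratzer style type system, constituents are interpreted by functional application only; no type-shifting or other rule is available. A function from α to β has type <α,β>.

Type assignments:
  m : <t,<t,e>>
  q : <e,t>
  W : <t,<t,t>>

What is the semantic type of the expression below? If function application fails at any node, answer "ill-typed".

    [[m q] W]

[m q]: <t,<t,e>> with <e,t> — neither is a function whose domain matches the other; composition fails here.

ill-typed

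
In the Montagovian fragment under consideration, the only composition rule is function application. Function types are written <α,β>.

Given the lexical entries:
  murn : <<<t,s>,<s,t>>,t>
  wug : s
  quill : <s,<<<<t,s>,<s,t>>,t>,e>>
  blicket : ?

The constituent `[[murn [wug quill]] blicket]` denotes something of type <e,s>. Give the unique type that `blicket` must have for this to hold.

For [[murn [wug quill]] blicket] to have type <e,s> with [murn [wug quill]] of type e, blicket must be the function: blicket : <e,<e,s>>.

<e,<e,s>>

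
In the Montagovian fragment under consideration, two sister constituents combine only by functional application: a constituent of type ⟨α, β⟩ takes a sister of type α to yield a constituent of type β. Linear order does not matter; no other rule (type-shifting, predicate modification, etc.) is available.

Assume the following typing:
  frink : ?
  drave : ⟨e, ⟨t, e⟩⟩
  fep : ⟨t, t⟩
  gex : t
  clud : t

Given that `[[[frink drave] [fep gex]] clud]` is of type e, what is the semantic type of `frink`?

For [[[frink drave] [fep gex]] clud] to have type e with clud of type t, [[frink drave] [fep gex]] must be the function: [[frink drave] [fep gex]] : ⟨t, e⟩.
For [[frink drave] [fep gex]] to have type ⟨t, e⟩ with [fep gex] of type t, [frink drave] must be the function: [frink drave] : ⟨t, ⟨t, e⟩⟩.
For [frink drave] to have type ⟨t, ⟨t, e⟩⟩ with drave of type ⟨e, ⟨t, e⟩⟩, frink must be the function: frink : ⟨⟨e, ⟨t, e⟩⟩, ⟨t, ⟨t, e⟩⟩⟩.

⟨⟨e, ⟨t, e⟩⟩, ⟨t, ⟨t, e⟩⟩⟩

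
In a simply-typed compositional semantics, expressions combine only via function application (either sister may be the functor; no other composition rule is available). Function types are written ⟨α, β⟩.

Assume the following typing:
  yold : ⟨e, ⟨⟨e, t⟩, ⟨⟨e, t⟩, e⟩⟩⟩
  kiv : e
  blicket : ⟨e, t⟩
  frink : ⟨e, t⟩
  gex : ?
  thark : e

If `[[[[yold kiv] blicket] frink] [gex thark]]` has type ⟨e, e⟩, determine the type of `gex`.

⟨e, ⟨e, ⟨e, e⟩⟩⟩

At [[[[yold kiv] blicket] frink] [gex thark]] (required: ⟨e, e⟩): [[[yold kiv] blicket] frink] is e, which is not a function with range ⟨e, e⟩; hence [gex thark] is the functor — type ⟨e, ⟨e, e⟩⟩.
At [gex thark] (required: ⟨e, ⟨e, e⟩⟩): thark is e, which is not a function with range ⟨e, ⟨e, e⟩⟩; hence gex is the functor — type ⟨e, ⟨e, ⟨e, e⟩⟩⟩.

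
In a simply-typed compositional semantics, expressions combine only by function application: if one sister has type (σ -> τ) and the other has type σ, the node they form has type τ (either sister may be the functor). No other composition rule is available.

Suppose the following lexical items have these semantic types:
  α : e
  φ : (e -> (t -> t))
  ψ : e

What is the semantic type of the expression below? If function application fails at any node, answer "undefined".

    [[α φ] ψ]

[α φ]: functor φ : (e -> (t -> t)), argument α : e; result (t -> t).
[[α φ] ψ]: (t -> t) with e — neither is a function whose domain matches the other; composition fails here.

undefined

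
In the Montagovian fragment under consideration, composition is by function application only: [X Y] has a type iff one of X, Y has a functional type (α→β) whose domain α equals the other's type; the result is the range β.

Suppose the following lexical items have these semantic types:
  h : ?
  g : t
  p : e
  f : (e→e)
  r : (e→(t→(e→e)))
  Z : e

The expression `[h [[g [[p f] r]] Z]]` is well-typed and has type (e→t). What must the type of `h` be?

[h [[g [[p f] r]] Z]] is required to be (e→t). [[g [[p f] r]] Z] : e cannot yield (e→t) as functor, so h : (e→(e→t)).

(e→(e→t))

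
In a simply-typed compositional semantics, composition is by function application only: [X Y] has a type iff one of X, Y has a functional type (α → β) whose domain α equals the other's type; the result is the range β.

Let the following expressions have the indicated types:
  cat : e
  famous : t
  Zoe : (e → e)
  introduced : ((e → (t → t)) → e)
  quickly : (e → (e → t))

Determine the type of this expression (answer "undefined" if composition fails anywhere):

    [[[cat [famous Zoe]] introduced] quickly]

[famous Zoe]: t and (e → e) cannot combine by function application — type clash.

undefined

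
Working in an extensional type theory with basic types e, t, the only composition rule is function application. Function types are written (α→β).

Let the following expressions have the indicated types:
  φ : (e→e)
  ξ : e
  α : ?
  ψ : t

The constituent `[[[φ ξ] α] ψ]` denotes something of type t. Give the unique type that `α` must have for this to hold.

At [[[φ ξ] α] ψ] (required: t): ψ is t, which is not a function with range t; hence [[φ ξ] α] is the functor — type (t→t).
At [[φ ξ] α] (required: (t→t)): [φ ξ] is e, which is not a function with range (t→t); hence α is the functor — type (e→(t→t)).

(e→(t→t))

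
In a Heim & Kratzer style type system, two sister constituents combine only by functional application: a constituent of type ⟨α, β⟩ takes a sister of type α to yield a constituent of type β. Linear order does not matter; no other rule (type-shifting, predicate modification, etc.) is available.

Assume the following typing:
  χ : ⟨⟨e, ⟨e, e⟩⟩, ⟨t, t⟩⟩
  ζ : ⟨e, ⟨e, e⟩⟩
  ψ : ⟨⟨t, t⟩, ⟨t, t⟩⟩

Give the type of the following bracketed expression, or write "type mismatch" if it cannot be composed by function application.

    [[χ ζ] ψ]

[χ ζ]: ⟨⟨e, ⟨e, e⟩⟩, ⟨t, t⟩⟩ applied to ⟨e, ⟨e, e⟩⟩ yields ⟨t, t⟩.
[[χ ζ] ψ]: ⟨⟨t, t⟩, ⟨t, t⟩⟩ applied to ⟨t, t⟩ yields ⟨t, t⟩.

⟨t, t⟩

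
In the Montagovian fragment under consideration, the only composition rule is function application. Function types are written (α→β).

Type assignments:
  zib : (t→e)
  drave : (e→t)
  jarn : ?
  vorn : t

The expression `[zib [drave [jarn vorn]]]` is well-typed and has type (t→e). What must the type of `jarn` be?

(t→((e→t)→((t→e)→(t→e))))

[zib [drave [jarn vorn]]] must have type (t→e). The sister zib has type (t→e); that is not a function onto (t→e), so [drave [jarn vorn]] must be the functor, of type ((t→e)→(t→e)).
[drave [jarn vorn]] must have type ((t→e)→(t→e)). The sister drave has type (e→t); that is not a function onto ((t→e)→(t→e)), so [jarn vorn] must be the functor, of type ((e→t)→((t→e)→(t→e))).
[jarn vorn] must have type ((e→t)→((t→e)→(t→e))). The sister vorn has type t; that is not a function onto ((e→t)→((t→e)→(t→e))), so jarn must be the functor, of type (t→((e→t)→((t→e)→(t→e)))).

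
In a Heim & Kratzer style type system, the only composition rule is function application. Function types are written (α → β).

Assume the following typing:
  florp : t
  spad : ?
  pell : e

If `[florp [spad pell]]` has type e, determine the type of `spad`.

(e → (t → e))

[florp [spad pell]] must have type e. The sister florp has type t; that is not a function onto e, so [spad pell] must be the functor, of type (t → e).
[spad pell] must have type (t → e). The sister pell has type e; that is not a function onto (t → e), so spad must be the functor, of type (e → (t → e)).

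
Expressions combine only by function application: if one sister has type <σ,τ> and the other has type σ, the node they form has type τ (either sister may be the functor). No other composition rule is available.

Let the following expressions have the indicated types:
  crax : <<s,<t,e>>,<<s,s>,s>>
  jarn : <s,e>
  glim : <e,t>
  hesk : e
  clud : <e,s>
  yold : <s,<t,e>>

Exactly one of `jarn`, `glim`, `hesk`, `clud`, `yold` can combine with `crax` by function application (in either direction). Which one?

jarn : <s,e> — no; crax wants <s,<t,e>>, and jarn wants s.
glim : <e,t> — no; crax wants <s,<t,e>>, and glim wants e.
hesk : e — no; crax wants <s,<t,e>>, and hesk wants nothing (atomic).
clud : <e,s> — no; crax wants <s,<t,e>>, and clud wants e.
yold — combines: crax : <<s,<t,e>>,<<s,s>,s>> takes yold : <s,<t,e>> as argument, giving <<s,s>,s>.

yold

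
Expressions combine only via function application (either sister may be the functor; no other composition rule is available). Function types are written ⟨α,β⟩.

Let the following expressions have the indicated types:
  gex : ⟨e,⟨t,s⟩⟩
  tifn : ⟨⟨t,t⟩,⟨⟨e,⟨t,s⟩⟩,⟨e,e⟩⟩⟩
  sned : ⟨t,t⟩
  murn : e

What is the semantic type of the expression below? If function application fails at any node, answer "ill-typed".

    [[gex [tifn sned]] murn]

e

[tifn sned]: tifn is ⟨⟨t,t⟩,⟨⟨e,⟨t,s⟩⟩,⟨e,e⟩⟩⟩, sned is ⟨t,t⟩; result ⟨⟨e,⟨t,s⟩⟩,⟨e,e⟩⟩.
[gex [tifn sned]]: [tifn sned] is ⟨⟨e,⟨t,s⟩⟩,⟨e,e⟩⟩, gex is ⟨e,⟨t,s⟩⟩; result ⟨e,e⟩.
[[gex [tifn sned]] murn]: [gex [tifn sned]] is ⟨e,e⟩, murn is e; result e.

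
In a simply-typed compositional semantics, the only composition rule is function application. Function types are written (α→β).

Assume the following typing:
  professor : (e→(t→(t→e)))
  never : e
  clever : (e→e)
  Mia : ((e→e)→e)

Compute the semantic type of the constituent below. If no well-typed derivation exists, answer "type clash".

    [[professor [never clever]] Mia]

type clash

[never clever] — clever of type (e→e) combines with never of type e: type e.
[professor [never clever]] — professor of type (e→(t→(t→e))) combines with [never clever] of type e: type (t→(t→e)).
[[professor [never clever]] Mia]: (t→(t→e)) with ((e→e)→e) — neither is a function whose domain matches the other; composition fails here.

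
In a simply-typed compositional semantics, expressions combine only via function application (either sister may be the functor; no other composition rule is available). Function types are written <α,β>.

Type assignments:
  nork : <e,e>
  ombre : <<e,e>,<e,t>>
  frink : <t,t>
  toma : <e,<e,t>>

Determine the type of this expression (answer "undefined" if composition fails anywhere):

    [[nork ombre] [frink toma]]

undefined

[nork ombre]: ombre is <<e,e>,<e,t>>, nork is <e,e>; result <e,t>.
[frink toma]: <t,t> and <e,<e,t>> cannot combine by function application — type clash.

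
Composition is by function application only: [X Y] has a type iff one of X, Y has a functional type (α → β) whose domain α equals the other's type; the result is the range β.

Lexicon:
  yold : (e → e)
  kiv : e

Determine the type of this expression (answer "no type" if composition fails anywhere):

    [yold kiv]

At [yold kiv], yold : (e → e) takes kiv : e, giving e.

e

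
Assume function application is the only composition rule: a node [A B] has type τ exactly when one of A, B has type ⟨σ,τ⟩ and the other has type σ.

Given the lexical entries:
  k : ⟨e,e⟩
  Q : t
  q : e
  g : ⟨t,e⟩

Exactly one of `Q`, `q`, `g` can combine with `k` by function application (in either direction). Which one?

Q : t — k needs e; Q needs nothing (atomic); neither fits.
q — combines: k : ⟨e,e⟩ takes q : e as argument, giving e.
g : ⟨t,e⟩ — k needs e; g needs t; neither fits.

q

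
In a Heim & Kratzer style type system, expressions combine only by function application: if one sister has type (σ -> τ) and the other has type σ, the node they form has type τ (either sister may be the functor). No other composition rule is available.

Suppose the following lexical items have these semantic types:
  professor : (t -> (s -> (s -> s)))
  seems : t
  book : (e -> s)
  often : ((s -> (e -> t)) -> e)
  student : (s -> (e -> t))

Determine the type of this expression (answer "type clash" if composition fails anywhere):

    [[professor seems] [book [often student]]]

At [professor seems], professor : (t -> (s -> (s -> s))) takes seems : t, giving (s -> (s -> s)).
At [often student], often : ((s -> (e -> t)) -> e) takes student : (s -> (e -> t)), giving e.
At [book [often student]], book : (e -> s) takes [often student] : e, giving s.
At [[professor seems] [book [often student]]], [professor seems] : (s -> (s -> s)) takes [book [often student]] : s, giving (s -> s).

(s -> s)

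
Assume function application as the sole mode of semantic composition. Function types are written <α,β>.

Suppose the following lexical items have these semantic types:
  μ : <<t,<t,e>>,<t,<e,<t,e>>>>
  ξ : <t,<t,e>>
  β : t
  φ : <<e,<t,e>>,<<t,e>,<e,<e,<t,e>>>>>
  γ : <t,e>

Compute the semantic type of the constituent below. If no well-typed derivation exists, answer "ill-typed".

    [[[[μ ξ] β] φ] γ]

<e,<e,<t,e>>>

[μ ξ]: functor μ : <<t,<t,e>>,<t,<e,<t,e>>>>, argument ξ : <t,<t,e>>; result <t,<e,<t,e>>>.
[[μ ξ] β]: functor [μ ξ] : <t,<e,<t,e>>>, argument β : t; result <e,<t,e>>.
[[[μ ξ] β] φ]: functor φ : <<e,<t,e>>,<<t,e>,<e,<e,<t,e>>>>>, argument [[μ ξ] β] : <e,<t,e>>; result <<t,e>,<e,<e,<t,e>>>>.
[[[[μ ξ] β] φ] γ]: functor [[[μ ξ] β] φ] : <<t,e>,<e,<e,<t,e>>>>, argument γ : <t,e>; result <e,<e,<t,e>>>.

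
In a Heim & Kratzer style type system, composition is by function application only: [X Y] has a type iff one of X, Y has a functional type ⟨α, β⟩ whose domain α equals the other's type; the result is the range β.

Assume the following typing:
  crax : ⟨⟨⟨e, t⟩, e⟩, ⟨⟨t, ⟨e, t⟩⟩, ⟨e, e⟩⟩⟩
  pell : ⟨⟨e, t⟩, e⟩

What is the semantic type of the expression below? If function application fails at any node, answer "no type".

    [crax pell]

[crax pell]: crax is ⟨⟨⟨e, t⟩, e⟩, ⟨⟨t, ⟨e, t⟩⟩, ⟨e, e⟩⟩⟩, pell is ⟨⟨e, t⟩, e⟩; result ⟨⟨t, ⟨e, t⟩⟩, ⟨e, e⟩⟩.

⟨⟨t, ⟨e, t⟩⟩, ⟨e, e⟩⟩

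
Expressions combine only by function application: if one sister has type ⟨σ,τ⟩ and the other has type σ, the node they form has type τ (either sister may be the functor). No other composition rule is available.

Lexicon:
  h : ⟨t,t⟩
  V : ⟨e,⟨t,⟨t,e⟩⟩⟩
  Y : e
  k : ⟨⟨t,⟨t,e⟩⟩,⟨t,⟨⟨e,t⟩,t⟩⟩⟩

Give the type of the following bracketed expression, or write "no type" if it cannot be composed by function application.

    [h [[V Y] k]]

[V Y] — V of type ⟨e,⟨t,⟨t,e⟩⟩⟩ combines with Y of type e: type ⟨t,⟨t,e⟩⟩.
[[V Y] k] — k of type ⟨⟨t,⟨t,e⟩⟩,⟨t,⟨⟨e,t⟩,t⟩⟩⟩ combines with [V Y] of type ⟨t,⟨t,e⟩⟩: type ⟨t,⟨⟨e,t⟩,t⟩⟩.
[h [[V Y] k]]: ⟨t,t⟩ with ⟨t,⟨⟨e,t⟩,t⟩⟩ — neither is a function whose domain matches the other; composition fails here.

no type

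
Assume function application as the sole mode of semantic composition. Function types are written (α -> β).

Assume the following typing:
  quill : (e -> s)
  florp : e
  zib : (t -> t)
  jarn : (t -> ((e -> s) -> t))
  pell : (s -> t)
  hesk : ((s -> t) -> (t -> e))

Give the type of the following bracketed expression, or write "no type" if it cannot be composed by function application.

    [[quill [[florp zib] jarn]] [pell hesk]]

At [florp zib]: neither e nor (t -> t) can take the other as argument; the node is ill-typed.

no type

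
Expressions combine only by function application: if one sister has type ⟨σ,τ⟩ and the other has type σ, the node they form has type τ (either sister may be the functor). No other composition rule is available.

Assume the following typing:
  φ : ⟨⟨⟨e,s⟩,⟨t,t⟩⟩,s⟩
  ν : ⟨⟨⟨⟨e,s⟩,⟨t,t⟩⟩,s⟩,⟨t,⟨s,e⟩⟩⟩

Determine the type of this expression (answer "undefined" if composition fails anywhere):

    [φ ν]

⟨t,⟨s,e⟩⟩

[φ ν] — ν of type ⟨⟨⟨⟨e,s⟩,⟨t,t⟩⟩,s⟩,⟨t,⟨s,e⟩⟩⟩ combines with φ of type ⟨⟨⟨e,s⟩,⟨t,t⟩⟩,s⟩: type ⟨t,⟨s,e⟩⟩.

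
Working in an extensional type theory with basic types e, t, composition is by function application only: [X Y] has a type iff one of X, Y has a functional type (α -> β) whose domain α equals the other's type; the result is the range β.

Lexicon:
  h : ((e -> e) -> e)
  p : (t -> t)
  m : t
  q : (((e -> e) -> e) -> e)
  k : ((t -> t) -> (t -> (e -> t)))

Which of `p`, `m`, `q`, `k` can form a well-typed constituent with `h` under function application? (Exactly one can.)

p : (t -> t) — no; h wants (e -> e), and p wants t.
m : t — no; h wants (e -> e), and m wants nothing (atomic).
q — combines: q : (((e -> e) -> e) -> e) takes h : ((e -> e) -> e) as argument, giving e.
k : ((t -> t) -> (t -> (e -> t))) — no; h wants (e -> e), and k wants (t -> t).

q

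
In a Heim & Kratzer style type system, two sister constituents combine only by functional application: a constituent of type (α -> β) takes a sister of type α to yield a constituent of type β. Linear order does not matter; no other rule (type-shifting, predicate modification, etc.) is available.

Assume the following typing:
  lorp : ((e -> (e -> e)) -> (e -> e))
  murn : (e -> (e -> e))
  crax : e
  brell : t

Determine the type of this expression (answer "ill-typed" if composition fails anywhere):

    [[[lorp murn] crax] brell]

[lorp murn]: ((e -> (e -> e)) -> (e -> e)) applied to (e -> (e -> e)) yields (e -> e).
[[lorp murn] crax]: (e -> e) applied to e yields e.
At [[[lorp murn] crax] brell]: neither e nor t can take the other as argument; the node is ill-typed.

ill-typed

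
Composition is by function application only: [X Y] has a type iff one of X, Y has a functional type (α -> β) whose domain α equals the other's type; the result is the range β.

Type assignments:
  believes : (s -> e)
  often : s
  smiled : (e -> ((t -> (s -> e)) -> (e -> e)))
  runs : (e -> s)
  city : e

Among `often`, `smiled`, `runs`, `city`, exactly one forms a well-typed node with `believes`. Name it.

often — combines: believes : (s -> e) takes often : s as argument, giving e.
smiled : (e -> ((t -> (s -> e)) -> (e -> e))) — does not combine with believes.
runs : (e -> s) — does not combine with believes.
city : e — does not combine with believes.

often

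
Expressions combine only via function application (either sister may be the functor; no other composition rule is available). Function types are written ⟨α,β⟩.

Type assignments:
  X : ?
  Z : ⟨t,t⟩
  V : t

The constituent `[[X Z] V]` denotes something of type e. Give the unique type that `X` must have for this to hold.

For [[X Z] V] to have type e with V of type t, [X Z] must be the function: [X Z] : ⟨t,e⟩.
For [X Z] to have type ⟨t,e⟩ with Z of type ⟨t,t⟩, X must be the function: X : ⟨⟨t,t⟩,⟨t,e⟩⟩.

⟨⟨t,t⟩,⟨t,e⟩⟩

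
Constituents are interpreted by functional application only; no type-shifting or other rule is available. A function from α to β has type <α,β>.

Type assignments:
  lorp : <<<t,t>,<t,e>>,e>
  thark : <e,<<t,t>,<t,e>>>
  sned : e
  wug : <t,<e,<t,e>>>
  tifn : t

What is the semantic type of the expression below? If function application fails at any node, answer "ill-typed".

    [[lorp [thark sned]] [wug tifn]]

<t,e>

At [thark sned], thark : <e,<<t,t>,<t,e>>> takes sned : e, giving <<t,t>,<t,e>>.
At [lorp [thark sned]], lorp : <<<t,t>,<t,e>>,e> takes [thark sned] : <<t,t>,<t,e>>, giving e.
At [wug tifn], wug : <t,<e,<t,e>>> takes tifn : t, giving <e,<t,e>>.
At [[lorp [thark sned]] [wug tifn]], [wug tifn] : <e,<t,e>> takes [lorp [thark sned]] : e, giving <t,e>.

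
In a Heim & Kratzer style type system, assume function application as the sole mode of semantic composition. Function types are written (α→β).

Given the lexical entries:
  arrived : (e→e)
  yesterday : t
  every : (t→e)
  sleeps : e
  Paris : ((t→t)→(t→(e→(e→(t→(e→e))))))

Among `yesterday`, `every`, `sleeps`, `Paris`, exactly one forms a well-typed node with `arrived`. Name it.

yesterday : t — no; arrived wants e, and yesterday wants nothing (atomic).
every : (t→e) — no; arrived wants e, and every wants t.
sleeps — combines: arrived : (e→e) takes sleeps : e as argument, giving e.
Paris : ((t→t)→(t→(e→(e→(t→(e→e)))))) — no; arrived wants e, and Paris wants (t→t).

sleeps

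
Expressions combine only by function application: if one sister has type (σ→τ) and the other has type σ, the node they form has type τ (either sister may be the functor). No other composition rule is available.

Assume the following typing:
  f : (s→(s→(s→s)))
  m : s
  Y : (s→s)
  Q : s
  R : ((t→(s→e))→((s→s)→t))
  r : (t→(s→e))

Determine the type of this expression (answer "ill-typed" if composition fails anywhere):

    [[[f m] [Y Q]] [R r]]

t

[f m]: f is (s→(s→(s→s))), m is s; result (s→(s→s)).
[Y Q]: Y is (s→s), Q is s; result s.
[[f m] [Y Q]]: [f m] is (s→(s→s)), [Y Q] is s; result (s→s).
[R r]: R is ((t→(s→e))→((s→s)→t)), r is (t→(s→e)); result ((s→s)→t).
[[[f m] [Y Q]] [R r]]: [R r] is ((s→s)→t), [[f m] [Y Q]] is (s→s); result t.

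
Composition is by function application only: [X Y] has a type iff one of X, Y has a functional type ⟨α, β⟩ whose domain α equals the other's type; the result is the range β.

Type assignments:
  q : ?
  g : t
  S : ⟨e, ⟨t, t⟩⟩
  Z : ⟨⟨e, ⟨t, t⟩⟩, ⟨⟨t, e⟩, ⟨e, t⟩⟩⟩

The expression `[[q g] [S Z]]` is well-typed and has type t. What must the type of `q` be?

⟨t, ⟨⟨⟨t, e⟩, ⟨e, t⟩⟩, t⟩⟩

[[q g] [S Z]] must have type t. The sister [S Z] has type ⟨⟨t, e⟩, ⟨e, t⟩⟩; that is not a function onto t, so [q g] must be the functor, of type ⟨⟨⟨t, e⟩, ⟨e, t⟩⟩, t⟩.
[q g] must have type ⟨⟨⟨t, e⟩, ⟨e, t⟩⟩, t⟩. The sister g has type t; that is not a function onto ⟨⟨⟨t, e⟩, ⟨e, t⟩⟩, t⟩, so q must be the functor, of type ⟨t, ⟨⟨⟨t, e⟩, ⟨e, t⟩⟩, t⟩⟩.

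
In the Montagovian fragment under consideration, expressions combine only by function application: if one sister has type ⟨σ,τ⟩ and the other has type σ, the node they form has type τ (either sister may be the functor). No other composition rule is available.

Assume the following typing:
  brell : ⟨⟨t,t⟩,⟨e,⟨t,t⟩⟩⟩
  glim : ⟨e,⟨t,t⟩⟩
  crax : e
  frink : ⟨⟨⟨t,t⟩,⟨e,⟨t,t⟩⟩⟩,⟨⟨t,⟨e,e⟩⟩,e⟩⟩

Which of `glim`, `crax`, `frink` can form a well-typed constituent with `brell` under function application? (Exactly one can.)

glim : ⟨e,⟨t,t⟩⟩ — does not combine with brell.
crax : e — does not combine with brell.
frink — combines: frink : ⟨⟨⟨t,t⟩,⟨e,⟨t,t⟩⟩⟩,⟨⟨t,⟨e,e⟩⟩,e⟩⟩ takes brell : ⟨⟨t,t⟩,⟨e,⟨t,t⟩⟩⟩ as argument, giving ⟨⟨t,⟨e,e⟩⟩,e⟩.

frink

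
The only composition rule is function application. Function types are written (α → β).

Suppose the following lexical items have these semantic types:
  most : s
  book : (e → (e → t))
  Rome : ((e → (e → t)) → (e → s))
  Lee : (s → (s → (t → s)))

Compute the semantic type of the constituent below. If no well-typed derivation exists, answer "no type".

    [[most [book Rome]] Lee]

[book Rome]: Rome is ((e → (e → t)) → (e → s)), book is (e → (e → t)); result (e → s).
At [most [book Rome]]: neither s nor (e → s) can take the other as argument; the node is ill-typed.

no type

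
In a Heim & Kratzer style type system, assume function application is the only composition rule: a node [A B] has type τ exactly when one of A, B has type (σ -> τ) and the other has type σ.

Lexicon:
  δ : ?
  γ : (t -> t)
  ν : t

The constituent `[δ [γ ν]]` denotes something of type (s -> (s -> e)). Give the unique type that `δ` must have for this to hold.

(t -> (s -> (s -> e)))

For [δ [γ ν]] to have type (s -> (s -> e)) with [γ ν] of type t, δ must be the function: δ : (t -> (s -> (s -> e))).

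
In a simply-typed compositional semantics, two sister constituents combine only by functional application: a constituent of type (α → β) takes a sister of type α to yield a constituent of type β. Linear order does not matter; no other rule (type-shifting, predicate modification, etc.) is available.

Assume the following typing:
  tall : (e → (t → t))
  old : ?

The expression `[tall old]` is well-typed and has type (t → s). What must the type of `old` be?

((e → (t → t)) → (t → s))

For [tall old] to have type (t → s) with tall of type (e → (t → t)), old must be the function: old : ((e → (t → t)) → (t → s)).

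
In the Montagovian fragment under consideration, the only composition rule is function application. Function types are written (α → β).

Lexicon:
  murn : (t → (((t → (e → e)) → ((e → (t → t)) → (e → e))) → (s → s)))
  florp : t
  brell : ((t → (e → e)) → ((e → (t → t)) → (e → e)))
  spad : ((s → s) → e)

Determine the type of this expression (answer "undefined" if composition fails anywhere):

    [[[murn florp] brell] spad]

[murn florp] — murn of type (t → (((t → (e → e)) → ((e → (t → t)) → (e → e))) → (s → s))) combines with florp of type t: type (((t → (e → e)) → ((e → (t → t)) → (e → e))) → (s → s)).
[[murn florp] brell] — [murn florp] of type (((t → (e → e)) → ((e → (t → t)) → (e → e))) → (s → s)) combines with brell of type ((t → (e → e)) → ((e → (t → t)) → (e → e))): type (s → s).
[[[murn florp] brell] spad] — spad of type ((s → s) → e) combines with [[murn florp] brell] of type (s → s): type e.

e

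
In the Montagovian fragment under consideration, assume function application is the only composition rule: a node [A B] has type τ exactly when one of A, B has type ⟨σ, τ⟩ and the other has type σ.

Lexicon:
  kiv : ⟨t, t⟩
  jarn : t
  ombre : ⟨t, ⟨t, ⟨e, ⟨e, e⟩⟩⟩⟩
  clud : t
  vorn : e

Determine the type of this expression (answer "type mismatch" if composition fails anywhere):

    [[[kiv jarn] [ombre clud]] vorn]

⟨e, e⟩

[kiv jarn]: functor kiv : ⟨t, t⟩, argument jarn : t; result t.
[ombre clud]: functor ombre : ⟨t, ⟨t, ⟨e, ⟨e, e⟩⟩⟩⟩, argument clud : t; result ⟨t, ⟨e, ⟨e, e⟩⟩⟩.
[[kiv jarn] [ombre clud]]: functor [ombre clud] : ⟨t, ⟨e, ⟨e, e⟩⟩⟩, argument [kiv jarn] : t; result ⟨e, ⟨e, e⟩⟩.
[[[kiv jarn] [ombre clud]] vorn]: functor [[kiv jarn] [ombre clud]] : ⟨e, ⟨e, e⟩⟩, argument vorn : e; result ⟨e, e⟩.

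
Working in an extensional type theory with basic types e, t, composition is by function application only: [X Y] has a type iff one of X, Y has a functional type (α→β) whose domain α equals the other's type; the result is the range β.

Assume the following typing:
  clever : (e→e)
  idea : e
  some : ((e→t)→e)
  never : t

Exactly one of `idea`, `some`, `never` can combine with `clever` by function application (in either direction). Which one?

idea

idea — combines: clever : (e→e) takes idea : e as argument, giving e.
some : ((e→t)→e) — does not combine with clever.
never : t — does not combine with clever.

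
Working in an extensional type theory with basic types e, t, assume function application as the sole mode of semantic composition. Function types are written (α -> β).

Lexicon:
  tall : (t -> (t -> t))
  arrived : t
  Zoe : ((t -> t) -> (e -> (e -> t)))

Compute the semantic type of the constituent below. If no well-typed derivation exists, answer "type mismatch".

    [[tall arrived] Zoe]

[tall arrived] — tall of type (t -> (t -> t)) combines with arrived of type t: type (t -> t).
[[tall arrived] Zoe] — Zoe of type ((t -> t) -> (e -> (e -> t))) combines with [tall arrived] of type (t -> t): type (e -> (e -> t)).

(e -> (e -> t))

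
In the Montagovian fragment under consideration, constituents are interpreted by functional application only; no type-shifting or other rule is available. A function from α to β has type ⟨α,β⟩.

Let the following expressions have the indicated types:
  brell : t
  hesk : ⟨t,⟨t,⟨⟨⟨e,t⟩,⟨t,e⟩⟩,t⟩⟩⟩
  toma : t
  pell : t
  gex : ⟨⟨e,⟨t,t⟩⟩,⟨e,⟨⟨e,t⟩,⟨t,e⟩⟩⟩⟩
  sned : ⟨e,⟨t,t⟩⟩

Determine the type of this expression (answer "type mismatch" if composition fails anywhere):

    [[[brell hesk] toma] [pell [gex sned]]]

[brell hesk] — hesk of type ⟨t,⟨t,⟨⟨⟨e,t⟩,⟨t,e⟩⟩,t⟩⟩⟩ combines with brell of type t: type ⟨t,⟨⟨⟨e,t⟩,⟨t,e⟩⟩,t⟩⟩.
[[brell hesk] toma] — [brell hesk] of type ⟨t,⟨⟨⟨e,t⟩,⟨t,e⟩⟩,t⟩⟩ combines with toma of type t: type ⟨⟨⟨e,t⟩,⟨t,e⟩⟩,t⟩.
[gex sned] — gex of type ⟨⟨e,⟨t,t⟩⟩,⟨e,⟨⟨e,t⟩,⟨t,e⟩⟩⟩⟩ combines with sned of type ⟨e,⟨t,t⟩⟩: type ⟨e,⟨⟨e,t⟩,⟨t,e⟩⟩⟩.
[pell [gex sned]]: t and ⟨e,⟨⟨e,t⟩,⟨t,e⟩⟩⟩ cannot combine by function application — type clash.

type mismatch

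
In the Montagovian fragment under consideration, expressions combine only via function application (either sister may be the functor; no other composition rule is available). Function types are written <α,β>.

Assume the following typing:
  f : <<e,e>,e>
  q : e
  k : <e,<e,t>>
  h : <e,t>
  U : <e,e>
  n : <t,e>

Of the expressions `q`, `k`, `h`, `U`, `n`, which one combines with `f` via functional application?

U

q : e — f needs <e,e>; q needs nothing (atomic); neither fits.
k : <e,<e,t>> — f needs <e,e>; k needs e; neither fits.
h : <e,t> — f needs <e,e>; h needs e; neither fits.
U — combines: f : <<e,e>,e> takes U : <e,e> as argument, giving e.
n : <t,e> — f needs <e,e>; n needs t; neither fits.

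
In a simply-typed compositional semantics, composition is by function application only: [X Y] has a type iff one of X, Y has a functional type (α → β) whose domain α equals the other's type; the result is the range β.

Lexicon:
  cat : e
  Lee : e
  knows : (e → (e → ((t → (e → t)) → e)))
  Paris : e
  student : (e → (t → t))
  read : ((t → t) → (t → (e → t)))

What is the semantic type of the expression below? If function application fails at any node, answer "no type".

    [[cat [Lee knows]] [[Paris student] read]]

e

[Lee knows] — knows of type (e → (e → ((t → (e → t)) → e))) combines with Lee of type e: type (e → ((t → (e → t)) → e)).
[cat [Lee knows]] — [Lee knows] of type (e → ((t → (e → t)) → e)) combines with cat of type e: type ((t → (e → t)) → e).
[Paris student] — student of type (e → (t → t)) combines with Paris of type e: type (t → t).
[[Paris student] read] — read of type ((t → t) → (t → (e → t))) combines with [Paris student] of type (t → t): type (t → (e → t)).
[[cat [Lee knows]] [[Paris student] read]] — [cat [Lee knows]] of type ((t → (e → t)) → e) combines with [[Paris student] read] of type (t → (e → t)): type e.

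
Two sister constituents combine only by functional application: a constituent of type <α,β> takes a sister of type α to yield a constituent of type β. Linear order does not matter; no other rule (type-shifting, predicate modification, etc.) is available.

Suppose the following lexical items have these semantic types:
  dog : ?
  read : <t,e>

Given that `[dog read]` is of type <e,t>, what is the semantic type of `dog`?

For [dog read] to have type <e,t> with read of type <t,e>, dog must be the function: dog : <<t,e>,<e,t>>.

<<t,e>,<e,t>>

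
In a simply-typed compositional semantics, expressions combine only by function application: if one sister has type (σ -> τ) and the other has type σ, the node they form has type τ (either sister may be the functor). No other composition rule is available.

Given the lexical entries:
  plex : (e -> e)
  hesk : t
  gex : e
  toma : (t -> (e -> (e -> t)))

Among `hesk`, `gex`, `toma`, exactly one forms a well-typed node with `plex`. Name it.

hesk : t — does not combine with plex.
gex — combines: plex : (e -> e) takes gex : e as argument, giving e.
toma : (t -> (e -> (e -> t))) — does not combine with plex.

gex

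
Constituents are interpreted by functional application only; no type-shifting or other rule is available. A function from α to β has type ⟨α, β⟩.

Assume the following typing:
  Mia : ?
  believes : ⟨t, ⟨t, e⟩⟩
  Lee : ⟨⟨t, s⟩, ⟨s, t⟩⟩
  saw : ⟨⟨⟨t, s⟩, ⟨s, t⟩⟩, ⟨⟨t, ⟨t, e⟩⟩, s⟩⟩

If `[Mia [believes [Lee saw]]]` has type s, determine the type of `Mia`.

⟨s, s⟩

[Mia [believes [Lee saw]]] is required to be s. [believes [Lee saw]] : s cannot yield s as functor, so Mia : ⟨s, s⟩.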